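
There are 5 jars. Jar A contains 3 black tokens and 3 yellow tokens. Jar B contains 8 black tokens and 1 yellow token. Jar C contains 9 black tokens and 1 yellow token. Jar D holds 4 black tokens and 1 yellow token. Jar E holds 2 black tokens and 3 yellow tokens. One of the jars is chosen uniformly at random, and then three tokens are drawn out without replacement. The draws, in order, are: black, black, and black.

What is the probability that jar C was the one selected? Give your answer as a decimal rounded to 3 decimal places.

For each hypothesis, P(data | H) works out to: P(data | jar A) = (3/6)(2/5)(1/4) = 1/20; P(data | jar B) = (8/9)(7/8)(6/7) = 2/3; P(data | jar C) = (9/10)(8/9)(7/8) = 7/10; P(data | jar D) = (4/5)(3/4)(2/3) = 2/5; P(data | jar E) = (2/5)(1/4)(0/3) = 0.
The prior-weighted likelihoods are 1/5 · 1/20 = 1/100, 1/5 · 2/3 = 2/15, 1/5 · 7/10 = 7/50, 1/5 · 2/5 = 2/25, 1/5 · 0 = 0; these sum to 109/300.
Hence P(jar C | data) = (7/50) / (109/300) = 42/109.

0.385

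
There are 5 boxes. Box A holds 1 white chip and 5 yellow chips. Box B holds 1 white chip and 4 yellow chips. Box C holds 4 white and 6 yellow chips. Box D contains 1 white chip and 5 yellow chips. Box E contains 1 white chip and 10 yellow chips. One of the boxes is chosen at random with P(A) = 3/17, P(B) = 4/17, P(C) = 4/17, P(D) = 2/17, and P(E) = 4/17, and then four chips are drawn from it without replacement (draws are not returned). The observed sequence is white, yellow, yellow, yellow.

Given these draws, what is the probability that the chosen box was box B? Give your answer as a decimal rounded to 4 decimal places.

0.3364

The likelihood of the observed sequence under each hypothesis: P(data | box A) = (1/6)(5/5)(4/4)(3/3) = 0.16667; P(data | box B) = (1/5)(4/4)(3/3)(2/2) = 0.2; P(data | box C) = (4/10)(6/9)(5/8)(4/7) = 0.095238; P(data | box D) = (1/6)(5/5)(4/4)(3/3) = 0.16667; P(data | box E) = (1/11)(10/10)(9/9)(8/8) = 0.090909.
Multiplying each by its prior: 3/17 · 0.16667 = 0.029412, 4/17 · 0.2 = 0.047059, 4/17 · 0.095238 = 0.022409, 2/17 · 0.16667 = 0.019608, 4/17 · 0.090909 = 0.02139; summing to 0.13988.
By Bayes' rule, P(box B | data) = (0.047059) / (0.13988) = 0.33643.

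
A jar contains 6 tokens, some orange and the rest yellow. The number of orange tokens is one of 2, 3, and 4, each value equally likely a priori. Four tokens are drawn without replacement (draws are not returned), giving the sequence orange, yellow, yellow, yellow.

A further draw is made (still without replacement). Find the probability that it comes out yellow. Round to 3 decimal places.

0.364

Under each hypothesis, the probability of the observed sequence is: P(data | r = 2) = (2/6)(4/5)(3/4)(2/3) = 2/15; P(data | r = 3) = (3/6)(3/5)(2/4)(1/3) = 1/20; P(data | r = 4) = (4/6)(2/5)(1/4)(0/3) = 0.
Multiplying each by its prior: 1/3 · 2/15 = 2/45, 1/3 · 1/20 = 1/60, 1/3 · 0 = 0; these sum to 11/180.
The posterior is then P(r = 2 | data) = 8/11, P(r = 3 | data) = 3/11, P(r = 4 | data) = 0.
So P(yellow next | data) = Σ P(yellow next | H) P(H | data) = (1/2)(8/11) + (0)(3/11) = 4/11.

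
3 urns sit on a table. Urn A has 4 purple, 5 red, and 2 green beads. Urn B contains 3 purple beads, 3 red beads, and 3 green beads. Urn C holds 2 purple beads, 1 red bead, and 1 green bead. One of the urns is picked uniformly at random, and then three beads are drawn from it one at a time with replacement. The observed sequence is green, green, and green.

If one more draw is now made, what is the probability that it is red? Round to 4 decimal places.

0.3236

Under each hypothesis, the probability of the observed sequence is: P(data | urn A) = (2/11)(2/11)(2/11) = 0.0060105; P(data | urn B) = (3/9)(3/9)(3/9) = 0.037037; P(data | urn C) = (1/4)(1/4)(1/4) = 0.015625.
Multiplying each by its prior: 1/3 · 0.0060105 = 0.0020035, 1/3 · 0.037037 = 0.012346, 1/3 · 0.015625 = 0.0052083; with total 0.019558.
The posterior is then P(urn A | data) = 0.10244, P(urn B | data) = 0.63125, P(urn C | data) = 0.26631.
So P(red next | data) = Σ P(red next | H) P(H | data) = (5/11)(0.10244) + (1/3)(0.63125) + (1/4)(0.26631) = 0.32356.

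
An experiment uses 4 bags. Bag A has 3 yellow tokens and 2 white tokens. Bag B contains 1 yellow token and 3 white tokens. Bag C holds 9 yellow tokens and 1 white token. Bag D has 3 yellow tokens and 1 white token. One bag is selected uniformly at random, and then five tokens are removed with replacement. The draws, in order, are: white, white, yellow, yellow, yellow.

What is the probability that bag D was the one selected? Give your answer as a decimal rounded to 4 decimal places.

0.3424

For each hypothesis, P(data | H) works out to: P(data | bag A) = (2/5)(2/5)(3/5)(3/5)(3/5) = 0.03456; P(data | bag B) = (3/4)(3/4)(1/4)(1/4)(1/4) = 0.0087891; P(data | bag C) = (1/10)(1/10)(9/10)(9/10)(9/10) = 0.00729; P(data | bag D) = (1/4)(1/4)(3/4)(3/4)(3/4) = 0.026367.
Weighting by the prior gives 1/4 · 0.03456 = 0.00864, 1/4 · 0.0087891 = 0.0021973, 1/4 · 0.00729 = 0.0018225, 1/4 · 0.026367 = 0.0065918; with total 0.019252.
So P(bag D | data) = (0.0065918) / (0.019252) = 0.3424.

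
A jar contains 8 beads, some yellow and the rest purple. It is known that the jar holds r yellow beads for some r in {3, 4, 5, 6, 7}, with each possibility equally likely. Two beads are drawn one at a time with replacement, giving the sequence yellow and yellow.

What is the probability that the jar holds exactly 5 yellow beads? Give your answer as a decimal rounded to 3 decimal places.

Under each hypothesis, the probability of the observed sequence is: P(data | r = 3) = (3/8)(3/8) = 9/64; P(data | r = 4) = (4/8)(4/8) = 1/4; P(data | r = 5) = (5/8)(5/8) = 25/64; P(data | r = 6) = (6/8)(6/8) = 9/16; P(data | r = 7) = (7/8)(7/8) = 49/64.
The prior-weighted likelihoods are 1/5 · 9/64 = 9/320, 1/5 · 1/4 = 1/20, 1/5 · 25/64 = 5/64, 1/5 · 9/16 = 9/80, 1/5 · 49/64 = 49/320; these sum to 27/64.
Therefore the posterior P(r = 5 | data) = (5/64) / (27/64) = 5/27.

0.185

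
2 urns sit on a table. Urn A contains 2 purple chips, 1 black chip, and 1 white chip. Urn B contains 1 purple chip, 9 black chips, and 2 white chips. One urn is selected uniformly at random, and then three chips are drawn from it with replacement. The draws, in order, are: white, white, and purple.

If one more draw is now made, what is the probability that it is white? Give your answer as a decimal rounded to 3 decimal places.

Compute the likelihood of the observed sequence for each case: P(data | urn A) = (1/4)(1/4)(2/4) = 0.03125; P(data | urn B) = (2/12)(2/12)(1/12) = 0.0023148.
Weighting by the prior gives 1/2 · 0.03125 = 0.015625, 1/2 · 0.0023148 = 0.0011574; with total 0.016782.
The posterior is then P(urn A | data) = 0.93103, P(urn B | data) = 0.068966.
So P(white next | data) = Σ P(white next | H) P(H | data) = (1/4)(0.93103) + (1/6)(0.068966) = 0.24425.

0.244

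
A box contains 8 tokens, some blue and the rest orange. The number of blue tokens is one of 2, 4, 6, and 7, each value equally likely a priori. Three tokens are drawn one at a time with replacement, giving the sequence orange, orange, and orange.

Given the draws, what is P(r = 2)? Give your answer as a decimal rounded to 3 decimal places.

0.747

The likelihood of the observed sequence under each hypothesis: P(data | r = 2) = (6/8)(6/8)(6/8) = 0.42188; P(data | r = 4) = (4/8)(4/8)(4/8) = 0.125; P(data | r = 6) = (2/8)(2/8)(2/8) = 0.015625; P(data | r = 7) = (1/8)(1/8)(1/8) = 0.0019531.
Weighting by the prior gives 1/4 · 0.42188 = 0.10547, 1/4 · 0.125 = 0.03125, 1/4 · 0.015625 = 0.0039062, 1/4 · 0.0019531 = 0.00048828; summing to 0.14111.
So P(r = 2 | data) = (0.10547) / (0.14111) = 0.7474.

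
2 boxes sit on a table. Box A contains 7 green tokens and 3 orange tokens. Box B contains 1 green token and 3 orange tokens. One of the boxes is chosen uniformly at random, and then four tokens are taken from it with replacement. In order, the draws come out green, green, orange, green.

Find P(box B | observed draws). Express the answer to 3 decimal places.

0.102

The likelihood of the observed sequence under each hypothesis: P(data | box A) = (7/10)(7/10)(3/10)(7/10) = 0.1029; P(data | box B) = (1/4)(1/4)(3/4)(1/4) = 0.011719.
The prior-weighted likelihoods are 1/2 · 0.1029 = 0.05145, 1/2 · 0.011719 = 0.0058594; these sum to 0.057309.
So P(box B | data) = (0.0058594) / (0.057309) = 0.10224.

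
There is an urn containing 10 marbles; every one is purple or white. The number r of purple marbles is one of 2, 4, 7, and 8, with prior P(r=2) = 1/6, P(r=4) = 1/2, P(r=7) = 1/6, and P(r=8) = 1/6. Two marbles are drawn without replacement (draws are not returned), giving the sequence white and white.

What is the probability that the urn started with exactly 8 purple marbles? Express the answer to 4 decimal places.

The likelihood of the observed sequence under each hypothesis: P(data | r = 2) = (8/10)(7/9) = 28/45; P(data | r = 4) = (6/10)(5/9) = 1/3; P(data | r = 7) = (3/10)(2/9) = 1/15; P(data | r = 8) = (2/10)(1/9) = 1/45.
The prior-weighted likelihoods are 1/6 · 28/45 = 14/135, 1/2 · 1/3 = 1/6, 1/6 · 1/15 = 1/90, 1/6 · 1/45 = 1/270; summing to 77/270.
Therefore the posterior P(r = 8 | data) = (1/270) / (77/270) = 1/77.

0.0130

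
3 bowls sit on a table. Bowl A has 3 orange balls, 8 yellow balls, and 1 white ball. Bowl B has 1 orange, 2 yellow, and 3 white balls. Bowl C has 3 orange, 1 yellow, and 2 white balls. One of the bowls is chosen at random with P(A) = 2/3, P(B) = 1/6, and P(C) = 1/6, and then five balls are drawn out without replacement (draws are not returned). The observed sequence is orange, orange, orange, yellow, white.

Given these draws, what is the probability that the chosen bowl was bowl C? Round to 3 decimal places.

Under each hypothesis, the probability of the observed sequence is: P(data | bowl A) = (3/12)(2/11)(1/10)(8/9)(1/8) = 0.00050505; P(data | bowl B) = (1/6)(0/5) = 0; P(data | bowl C) = (3/6)(2/5)(1/4)(1/3)(2/2) = 0.016667.
Multiplying each by its prior: 2/3 · 0.00050505 = 0.0003367, 1/6 · 0 = 0, 1/6 · 0.016667 = 0.0027778; these sum to 0.0031145.
Therefore the posterior P(bowl C | data) = (0.0027778) / (0.0031145) = 0.89189.

0.892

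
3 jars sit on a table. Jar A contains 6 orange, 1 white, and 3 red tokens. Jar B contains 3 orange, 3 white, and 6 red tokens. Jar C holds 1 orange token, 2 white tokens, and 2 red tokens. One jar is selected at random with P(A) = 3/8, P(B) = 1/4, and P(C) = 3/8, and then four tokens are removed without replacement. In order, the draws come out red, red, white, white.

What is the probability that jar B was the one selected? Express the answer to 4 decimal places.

0.2326

Compute the likelihood of the observed sequence for each case: P(data | jar A) = (3/10)(2/9)(1/8)(0/7) = 0; P(data | jar B) = (6/12)(5/11)(3/10)(2/9) = 0.015152; P(data | jar C) = (2/5)(1/4)(2/3)(1/2) = 0.033333.
Multiplying each by its prior: 3/8 · 0 = 0, 1/4 · 0.015152 = 0.0037879, 3/8 · 0.033333 = 0.0125; summing to 0.016288.
So P(jar B | data) = (0.0037879) / (0.016288) = 0.23256.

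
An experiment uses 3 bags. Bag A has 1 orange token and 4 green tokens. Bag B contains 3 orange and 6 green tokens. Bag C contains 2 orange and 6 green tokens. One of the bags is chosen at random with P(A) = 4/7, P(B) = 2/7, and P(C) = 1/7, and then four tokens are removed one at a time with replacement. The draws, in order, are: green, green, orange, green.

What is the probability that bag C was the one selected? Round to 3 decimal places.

0.148

Compute the likelihood of the observed sequence for each case: P(data | bag A) = (4/5)(4/5)(1/5)(4/5) = 0.1024; P(data | bag B) = (6/9)(6/9)(3/9)(6/9) = 0.098765; P(data | bag C) = (6/8)(6/8)(2/8)(6/8) = 0.10547.
Multiplying each by its prior: 4/7 · 0.1024 = 0.058514, 2/7 · 0.098765 = 0.028219, 1/7 · 0.10547 = 0.015067; with total 0.1018.
By Bayes' rule, P(bag C | data) = (0.015067) / (0.1018) = 0.14801.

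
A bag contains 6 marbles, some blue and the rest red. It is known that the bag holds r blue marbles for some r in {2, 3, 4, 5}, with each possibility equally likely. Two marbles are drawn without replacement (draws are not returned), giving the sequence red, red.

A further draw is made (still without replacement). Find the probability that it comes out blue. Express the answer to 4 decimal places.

For each hypothesis, P(data | H) works out to: P(data | r = 2) = (4/6)(3/5) = 2/5; P(data | r = 3) = (3/6)(2/5) = 1/5; P(data | r = 4) = (2/6)(1/5) = 1/15; P(data | r = 5) = (1/6)(0/5) = 0.
Multiplying each by its prior: 1/4 · 2/5 = 1/10, 1/4 · 1/5 = 1/20, 1/4 · 1/15 = 1/60, 1/4 · 0 = 0; with total 1/6.
The posterior is then P(r = 2 | data) = 3/5, P(r = 3 | data) = 3/10, P(r = 4 | data) = 1/10, P(r = 5 | data) = 0.
Averaging over the posterior, P(blue next | data) = (1/2)(3/5) + (3/4)(3/10) + (1)(1/10) = 5/8.

0.6250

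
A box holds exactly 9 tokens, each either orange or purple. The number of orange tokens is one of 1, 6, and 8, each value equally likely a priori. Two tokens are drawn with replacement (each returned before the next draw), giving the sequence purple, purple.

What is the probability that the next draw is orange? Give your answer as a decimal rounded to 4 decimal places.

Under each hypothesis, the probability of the observed sequence is: P(data | r = 1) = (8/9)(8/9) = 64/81; P(data | r = 6) = (3/9)(3/9) = 1/9; P(data | r = 8) = (1/9)(1/9) = 1/81.
Multiplying each by its prior: 1/3 · 64/81 = 64/243, 1/3 · 1/9 = 1/27, 1/3 · 1/81 = 1/243; with total 74/243.
Dividing through by the total gives posterior P(r = 1 | data) = 32/37, P(r = 6 | data) = 9/74, P(r = 8 | data) = 1/74.
Averaging over the posterior, P(orange next | data) = (1/9)(32/37) + (2/3)(9/74) + (8/9)(1/74) = 7/37.

0.1892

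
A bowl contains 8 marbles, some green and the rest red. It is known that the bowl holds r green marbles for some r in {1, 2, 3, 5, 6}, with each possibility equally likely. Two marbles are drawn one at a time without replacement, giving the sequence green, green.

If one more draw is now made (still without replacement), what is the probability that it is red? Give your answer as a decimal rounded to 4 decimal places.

For each hypothesis, P(data | H) works out to: P(data | r = 1) = (1/8)(0/7) = 0; P(data | r = 2) = (2/8)(1/7) = 1/28; P(data | r = 3) = (3/8)(2/7) = 3/28; P(data | r = 5) = (5/8)(4/7) = 5/14; P(data | r = 6) = (6/8)(5/7) = 15/28.
Weighting by the prior gives 1/5 · 0 = 0, 1/5 · 1/28 = 1/140, 1/5 · 3/28 = 3/140, 1/5 · 5/14 = 1/14, 1/5 · 15/28 = 3/28; these sum to 29/140.
Dividing through by the total gives posterior P(r = 1 | data) = 0, P(r = 2 | data) = 1/29, P(r = 3 | data) = 3/29, P(r = 5 | data) = 10/29, P(r = 6 | data) = 15/29.
Averaging over the posterior, P(red next | data) = (1)(1/29) + (5/6)(3/29) + (1/2)(10/29) + (1/3)(15/29) = 27/58.

0.4655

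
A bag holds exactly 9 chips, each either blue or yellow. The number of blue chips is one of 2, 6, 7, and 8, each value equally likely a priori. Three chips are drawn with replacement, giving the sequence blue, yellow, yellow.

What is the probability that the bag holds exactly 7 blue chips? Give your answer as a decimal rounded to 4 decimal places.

0.1489

For each hypothesis, P(data | H) works out to: P(data | r = 2) = (2/9)(7/9)(7/9) = 0.13443; P(data | r = 6) = (6/9)(3/9)(3/9) = 0.074074; P(data | r = 7) = (7/9)(2/9)(2/9) = 0.038409; P(data | r = 8) = (8/9)(1/9)(1/9) = 0.010974.
The prior-weighted likelihoods are 1/4 · 0.13443 = 0.033608, 1/4 · 0.074074 = 0.018519, 1/4 · 0.038409 = 0.0096022, 1/4 · 0.010974 = 0.0027435; with total 0.064472.
Therefore the posterior P(r = 7 | data) = (0.0096022) / (0.064472) = 0.14894.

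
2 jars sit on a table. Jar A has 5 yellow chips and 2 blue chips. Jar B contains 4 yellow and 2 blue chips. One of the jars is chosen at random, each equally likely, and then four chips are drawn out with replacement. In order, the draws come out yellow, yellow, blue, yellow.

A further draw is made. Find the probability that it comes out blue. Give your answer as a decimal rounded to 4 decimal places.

For each hypothesis, P(data | H) works out to: P(data | jar A) = (5/7)(5/7)(2/7)(5/7) = 0.10412; P(data | jar B) = (4/6)(4/6)(2/6)(4/6) = 0.098765.
Multiplying each by its prior: 1/2 · 0.10412 = 0.052062, 1/2 · 0.098765 = 0.049383; with total 0.10144.
The posterior is then P(jar A | data) = 0.5132, P(jar B | data) = 0.4868.
The predictive probability is P(blue next | data) = (2/7)(0.5132) + (1/3)(0.4868) = 0.3089.

0.3089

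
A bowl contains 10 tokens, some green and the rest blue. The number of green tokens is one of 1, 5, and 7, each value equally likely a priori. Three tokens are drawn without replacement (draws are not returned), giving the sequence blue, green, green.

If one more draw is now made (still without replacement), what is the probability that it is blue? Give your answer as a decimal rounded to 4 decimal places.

Compute the likelihood of the observed sequence for each case: P(data | r = 1) = (9/10)(1/9)(0/8) = 0; P(data | r = 5) = (5/10)(5/9)(4/8) = 0.13889; P(data | r = 7) = (3/10)(7/9)(6/8) = 0.175.
Weighting by the prior gives 1/3 · 0 = 0, 1/3 · 0.13889 = 0.046296, 1/3 · 0.175 = 0.058333; with total 0.10463.
The posterior is then P(r = 1 | data) = 0, P(r = 5 | data) = 0.44248, P(r = 7 | data) = 0.55752.
So P(blue next | data) = Σ P(blue next | H) P(H | data) = (4/7)(0.44248) + (2/7)(0.55752) = 0.41214.

0.4121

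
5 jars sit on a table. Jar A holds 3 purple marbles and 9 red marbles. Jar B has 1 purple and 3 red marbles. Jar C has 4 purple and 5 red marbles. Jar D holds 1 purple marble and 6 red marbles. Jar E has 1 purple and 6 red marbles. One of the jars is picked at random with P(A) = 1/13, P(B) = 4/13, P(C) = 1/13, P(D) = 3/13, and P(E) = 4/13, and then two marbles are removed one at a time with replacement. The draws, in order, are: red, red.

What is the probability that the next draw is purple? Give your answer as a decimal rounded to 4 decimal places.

0.1906

Compute the likelihood of the observed sequence for each case: P(data | jar A) = (9/12)(9/12) = 0.5625; P(data | jar B) = (3/4)(3/4) = 0.5625; P(data | jar C) = (5/9)(5/9) = 0.30864; P(data | jar D) = (6/7)(6/7) = 0.73469; P(data | jar E) = (6/7)(6/7) = 0.73469.
The prior-weighted likelihoods are 1/13 · 0.5625 = 0.043269, 4/13 · 0.5625 = 0.17308, 1/13 · 0.30864 = 0.023742, 3/13 · 0.73469 = 0.16954, 4/13 · 0.73469 = 0.22606; with total 0.63569.
Normalising, the posterior is P(jar A | data) = 0.068066, P(jar B | data) = 0.27227, P(jar C | data) = 0.037348, P(jar D | data) = 0.26671, P(jar E | data) = 0.35561.
The predictive probability is P(purple next | data) = (1/4)(0.068066) + (1/4)(0.27227) + (4/9)(0.037348) + (1/7)(0.26671) + (1/7)(0.35561) = 0.19058.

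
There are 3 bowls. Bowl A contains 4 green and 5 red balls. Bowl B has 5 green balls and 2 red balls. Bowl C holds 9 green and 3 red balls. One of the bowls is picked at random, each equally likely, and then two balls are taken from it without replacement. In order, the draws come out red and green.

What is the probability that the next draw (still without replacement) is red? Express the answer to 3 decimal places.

0.343

Compute the likelihood of the observed sequence for each case: P(data | bowl A) = (5/9)(4/8) = 0.27778; P(data | bowl B) = (2/7)(5/6) = 0.2381; P(data | bowl C) = (3/12)(9/11) = 0.20455.
Multiplying each by its prior: 1/3 · 0.27778 = 0.092593, 1/3 · 0.2381 = 0.079365, 1/3 · 0.20455 = 0.068182; these sum to 0.24014.
Dividing through by the total gives posterior P(bowl A | data) = 0.38558, P(bowl B | data) = 0.3305, P(bowl C | data) = 0.28393.
So P(red next | data) = Σ P(red next | H) P(H | data) = (4/7)(0.38558) + (1/5)(0.3305) + (1/5)(0.28393) = 0.34321.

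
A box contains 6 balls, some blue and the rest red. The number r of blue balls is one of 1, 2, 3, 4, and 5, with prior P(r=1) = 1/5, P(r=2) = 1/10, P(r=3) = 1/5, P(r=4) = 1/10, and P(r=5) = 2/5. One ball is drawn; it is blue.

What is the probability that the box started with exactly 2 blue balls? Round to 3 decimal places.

0.059

Under each hypothesis, the probability of this draw is: P(data | r = 1) = (1/6) = 1/6; P(data | r = 2) = (2/6) = 1/3; P(data | r = 3) = (3/6) = 1/2; P(data | r = 4) = (4/6) = 2/3; P(data | r = 5) = (5/6) = 5/6.
Multiplying each by its prior: 1/5 · 1/6 = 1/30, 1/10 · 1/3 = 1/30, 1/5 · 1/2 = 1/10, 1/10 · 2/3 = 1/15, 2/5 · 5/6 = 1/3; these sum to 17/30.
Therefore the posterior P(r = 2 | data) = (1/30) / (17/30) = 1/17.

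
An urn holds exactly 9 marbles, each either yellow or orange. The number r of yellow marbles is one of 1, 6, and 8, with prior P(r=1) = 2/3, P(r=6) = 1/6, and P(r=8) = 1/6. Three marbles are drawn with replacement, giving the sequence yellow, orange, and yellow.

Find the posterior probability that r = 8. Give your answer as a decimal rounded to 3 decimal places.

Under each hypothesis, the probability of the observed sequence is: P(data | r = 1) = (1/9)(8/9)(1/9) = 0.010974; P(data | r = 6) = (6/9)(3/9)(6/9) = 0.14815; P(data | r = 8) = (8/9)(1/9)(8/9) = 0.087791.
The prior-weighted likelihoods are 2/3 · 0.010974 = 0.007316, 1/6 · 0.14815 = 0.024691, 1/6 · 0.087791 = 0.014632; with total 0.046639.
Therefore the posterior P(r = 8 | data) = (0.014632) / (0.046639) = 0.31373.

0.314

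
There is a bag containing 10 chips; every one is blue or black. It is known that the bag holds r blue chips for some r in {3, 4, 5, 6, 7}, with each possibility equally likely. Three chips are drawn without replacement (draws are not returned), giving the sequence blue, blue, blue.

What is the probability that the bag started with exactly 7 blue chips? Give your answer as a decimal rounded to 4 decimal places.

Under each hypothesis, the probability of the observed sequence is: P(data | r = 3) = (3/10)(2/9)(1/8) = 1/120; P(data | r = 4) = (4/10)(3/9)(2/8) = 1/30; P(data | r = 5) = (5/10)(4/9)(3/8) = 1/12; P(data | r = 6) = (6/10)(5/9)(4/8) = 1/6; P(data | r = 7) = (7/10)(6/9)(5/8) = 7/24.
Multiplying each by its prior: 1/5 · 1/120 = 1/600, 1/5 · 1/30 = 1/150, 1/5 · 1/12 = 1/60, 1/5 · 1/6 = 1/30, 1/5 · 7/24 = 7/120; with total 7/60.
Hence P(r = 7 | data) = (7/120) / (7/60) = 1/2.

0.5000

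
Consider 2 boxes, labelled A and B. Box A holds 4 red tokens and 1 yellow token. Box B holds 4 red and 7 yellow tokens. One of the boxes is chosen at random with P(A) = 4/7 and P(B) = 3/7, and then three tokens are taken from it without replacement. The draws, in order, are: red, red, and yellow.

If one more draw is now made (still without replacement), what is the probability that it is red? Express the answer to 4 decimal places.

For each hypothesis, P(data | H) works out to: P(data | box A) = (4/5)(3/4)(1/3) = 1/5; P(data | box B) = (4/11)(3/10)(7/9) = 14/165.
Multiplying each by its prior: 4/7 · 1/5 = 4/35, 3/7 · 14/165 = 2/55; with total 58/385.
The posterior is then P(box A | data) = 22/29, P(box B | data) = 7/29.
So P(red next | data) = Σ P(red next | H) P(H | data) = (1)(22/29) + (1/4)(7/29) = 95/116.

0.8190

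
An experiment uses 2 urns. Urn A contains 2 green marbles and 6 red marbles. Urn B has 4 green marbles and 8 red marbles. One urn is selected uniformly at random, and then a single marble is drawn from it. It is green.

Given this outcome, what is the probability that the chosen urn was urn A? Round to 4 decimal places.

0.4286

The likelihood of this draw under each hypothesis: P(data | urn A) = (2/8) = 1/4; P(data | urn B) = (4/12) = 1/3.
The prior-weighted likelihoods are 1/2 · 1/4 = 1/8, 1/2 · 1/3 = 1/6; with total 7/24.
Hence P(urn A | data) = (1/8) / (7/24) = 3/7.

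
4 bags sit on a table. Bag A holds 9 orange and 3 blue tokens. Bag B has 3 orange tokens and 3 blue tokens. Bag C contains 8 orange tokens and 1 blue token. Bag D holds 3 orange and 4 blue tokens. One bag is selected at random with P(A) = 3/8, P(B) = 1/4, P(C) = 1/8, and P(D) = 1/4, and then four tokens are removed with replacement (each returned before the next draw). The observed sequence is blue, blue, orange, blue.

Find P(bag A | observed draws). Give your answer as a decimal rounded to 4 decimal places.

Compute the likelihood of the observed sequence for each case: P(data | bag A) = (3/12)(3/12)(9/12)(3/12) = 0.011719; P(data | bag B) = (3/6)(3/6)(3/6)(3/6) = 0.0625; P(data | bag C) = (1/9)(1/9)(8/9)(1/9) = 0.0012193; P(data | bag D) = (4/7)(4/7)(3/7)(4/7) = 0.079967.
The prior-weighted likelihoods are 3/8 · 0.011719 = 0.0043945, 1/4 · 0.0625 = 0.015625, 1/8 · 0.0012193 = 0.00015242, 1/4 · 0.079967 = 0.019992; these sum to 0.040164.
Therefore the posterior P(bag A | data) = (0.0043945) / (0.040164) = 0.10942.

0.1094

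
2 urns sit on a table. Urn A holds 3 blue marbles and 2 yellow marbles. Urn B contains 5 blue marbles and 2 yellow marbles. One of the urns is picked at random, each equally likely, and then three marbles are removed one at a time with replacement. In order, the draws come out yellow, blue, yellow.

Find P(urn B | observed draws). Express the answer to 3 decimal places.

The likelihood of the observed sequence under each hypothesis: P(data | urn A) = (2/5)(3/5)(2/5) = 0.096; P(data | urn B) = (2/7)(5/7)(2/7) = 0.058309.
Multiplying each by its prior: 1/2 · 0.096 = 0.048, 1/2 · 0.058309 = 0.029155; summing to 0.077155.
By Bayes' rule, P(urn B | data) = (0.029155) / (0.077155) = 0.37787.

0.378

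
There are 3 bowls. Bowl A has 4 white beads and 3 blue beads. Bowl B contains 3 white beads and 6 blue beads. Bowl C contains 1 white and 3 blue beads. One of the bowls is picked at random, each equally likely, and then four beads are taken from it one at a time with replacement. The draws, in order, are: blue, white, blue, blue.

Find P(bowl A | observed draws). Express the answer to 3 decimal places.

0.180

Compute the likelihood of the observed sequence for each case: P(data | bowl A) = (3/7)(4/7)(3/7)(3/7) = 0.044981; P(data | bowl B) = (6/9)(3/9)(6/9)(6/9) = 0.098765; P(data | bowl C) = (3/4)(1/4)(3/4)(3/4) = 0.10547.
Multiplying each by its prior: 1/3 · 0.044981 = 0.014994, 1/3 · 0.098765 = 0.032922, 1/3 · 0.10547 = 0.035156; these sum to 0.083072.
By Bayes' rule, P(bowl A | data) = (0.014994) / (0.083072) = 0.18049.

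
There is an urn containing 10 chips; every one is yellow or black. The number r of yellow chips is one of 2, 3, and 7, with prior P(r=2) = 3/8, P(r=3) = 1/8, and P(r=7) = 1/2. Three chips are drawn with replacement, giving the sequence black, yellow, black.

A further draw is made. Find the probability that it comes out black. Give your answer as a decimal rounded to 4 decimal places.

The likelihood of the observed sequence under each hypothesis: P(data | r = 2) = (8/10)(2/10)(8/10) = 0.128; P(data | r = 3) = (7/10)(3/10)(7/10) = 0.147; P(data | r = 7) = (3/10)(7/10)(3/10) = 0.063.
Weighting by the prior gives 3/8 · 0.128 = 0.048, 1/8 · 0.147 = 0.018375, 1/2 · 0.063 = 0.0315; summing to 0.097875.
The posterior is then P(r = 2 | data) = 0.49042, P(r = 3 | data) = 0.18774, P(r = 7 | data) = 0.32184.
So P(black next | data) = Σ P(black next | H) P(H | data) = (4/5)(0.49042) + (7/10)(0.18774) + (3/10)(0.32184) = 0.62031.

0.6203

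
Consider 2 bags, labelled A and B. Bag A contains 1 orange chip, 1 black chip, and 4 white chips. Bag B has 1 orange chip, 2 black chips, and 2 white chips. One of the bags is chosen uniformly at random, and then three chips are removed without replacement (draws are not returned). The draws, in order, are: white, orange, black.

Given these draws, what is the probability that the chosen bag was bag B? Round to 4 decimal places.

For each hypothesis, P(data | H) works out to: P(data | bag A) = (4/6)(1/5)(1/4) = 1/30; P(data | bag B) = (2/5)(1/4)(2/3) = 1/15.
Multiplying each by its prior: 1/2 · 1/30 = 1/60, 1/2 · 1/15 = 1/30; summing to 1/20.
Hence P(bag B | data) = (1/30) / (1/20) = 2/3.

0.6667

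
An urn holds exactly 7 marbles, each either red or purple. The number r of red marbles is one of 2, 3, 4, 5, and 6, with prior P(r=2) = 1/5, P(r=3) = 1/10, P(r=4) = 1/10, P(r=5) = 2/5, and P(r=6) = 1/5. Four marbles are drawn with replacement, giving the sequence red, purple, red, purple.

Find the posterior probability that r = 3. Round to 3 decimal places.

Compute the likelihood of the observed sequence for each case: P(data | r = 2) = (2/7)(5/7)(2/7)(5/7) = 0.041649; P(data | r = 3) = (3/7)(4/7)(3/7)(4/7) = 0.059975; P(data | r = 4) = (4/7)(3/7)(4/7)(3/7) = 0.059975; P(data | r = 5) = (5/7)(2/7)(5/7)(2/7) = 0.041649; P(data | r = 6) = (6/7)(1/7)(6/7)(1/7) = 0.014994.
Multiplying each by its prior: 1/5 · 0.041649 = 0.0083299, 1/10 · 0.059975 = 0.0059975, 1/10 · 0.059975 = 0.0059975, 2/5 · 0.041649 = 0.01666, 1/5 · 0.014994 = 0.0029988; these sum to 0.039983.
Hence P(r = 3 | data) = (0.0059975) / (0.039983) = 0.15.

0.150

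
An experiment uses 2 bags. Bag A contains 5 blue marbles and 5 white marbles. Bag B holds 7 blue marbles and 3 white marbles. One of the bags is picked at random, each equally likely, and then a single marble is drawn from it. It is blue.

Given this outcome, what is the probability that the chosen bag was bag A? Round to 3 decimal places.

For each hypothesis, P(data | H) works out to: P(data | bag A) = (5/10) = 1/2; P(data | bag B) = (7/10) = 7/10.
Weighting by the prior gives 1/2 · 1/2 = 1/4, 1/2 · 7/10 = 7/20; with total 3/5.
So P(bag A | data) = (1/4) / (3/5) = 5/12.

0.417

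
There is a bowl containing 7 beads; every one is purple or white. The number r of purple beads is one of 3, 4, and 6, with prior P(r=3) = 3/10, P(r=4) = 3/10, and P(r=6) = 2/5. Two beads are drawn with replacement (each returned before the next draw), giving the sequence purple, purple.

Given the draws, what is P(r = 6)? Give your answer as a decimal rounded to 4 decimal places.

0.6575

For each hypothesis, P(data | H) works out to: P(data | r = 3) = (3/7)(3/7) = 9/49; P(data | r = 4) = (4/7)(4/7) = 16/49; P(data | r = 6) = (6/7)(6/7) = 36/49.
The prior-weighted likelihoods are 3/10 · 9/49 = 27/490, 3/10 · 16/49 = 24/245, 2/5 · 36/49 = 72/245; these sum to 219/490.
So P(r = 6 | data) = (72/245) / (219/490) = 48/73.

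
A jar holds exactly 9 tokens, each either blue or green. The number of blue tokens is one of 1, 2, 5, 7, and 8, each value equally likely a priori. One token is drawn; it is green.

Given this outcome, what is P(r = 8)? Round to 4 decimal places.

0.0455

Compute the likelihood of this draw for each case: P(data | r = 1) = (8/9) = 8/9; P(data | r = 2) = (7/9) = 7/9; P(data | r = 5) = (4/9) = 4/9; P(data | r = 7) = (2/9) = 2/9; P(data | r = 8) = (1/9) = 1/9.
Multiplying each by its prior: 1/5 · 8/9 = 8/45, 1/5 · 7/9 = 7/45, 1/5 · 4/9 = 4/45, 1/5 · 2/9 = 2/45, 1/5 · 1/9 = 1/45; summing to 22/45.
So P(r = 8 | data) = (1/45) / (22/45) = 1/22.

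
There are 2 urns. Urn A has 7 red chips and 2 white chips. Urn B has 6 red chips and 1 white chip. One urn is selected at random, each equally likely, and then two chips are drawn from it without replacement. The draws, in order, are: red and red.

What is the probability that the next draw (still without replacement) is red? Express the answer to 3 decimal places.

0.761

The likelihood of the observed sequence under each hypothesis: P(data | urn A) = (7/9)(6/8) = 7/12; P(data | urn B) = (6/7)(5/6) = 5/7.
Weighting by the prior gives 1/2 · 7/12 = 7/24, 1/2 · 5/7 = 5/14; with total 109/168.
Normalising, the posterior is P(urn A | data) = 49/109, P(urn B | data) = 60/109.
So P(red next | data) = Σ P(red next | H) P(H | data) = (5/7)(49/109) + (4/5)(60/109) = 83/109.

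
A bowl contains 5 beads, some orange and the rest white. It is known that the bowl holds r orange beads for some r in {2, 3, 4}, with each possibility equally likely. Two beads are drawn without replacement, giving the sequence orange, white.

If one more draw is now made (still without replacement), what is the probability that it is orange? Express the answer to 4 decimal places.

0.6250

The likelihood of the observed sequence under each hypothesis: P(data | r = 2) = (2/5)(3/4) = 3/10; P(data | r = 3) = (3/5)(2/4) = 3/10; P(data | r = 4) = (4/5)(1/4) = 1/5.
Weighting by the prior gives 1/3 · 3/10 = 1/10, 1/3 · 3/10 = 1/10, 1/3 · 1/5 = 1/15; summing to 4/15.
Dividing through by the total gives posterior P(r = 2 | data) = 3/8, P(r = 3 | data) = 3/8, P(r = 4 | data) = 1/4.
So P(orange next | data) = Σ P(orange next | H) P(H | data) = (1/3)(3/8) + (2/3)(3/8) + (1)(1/4) = 5/8.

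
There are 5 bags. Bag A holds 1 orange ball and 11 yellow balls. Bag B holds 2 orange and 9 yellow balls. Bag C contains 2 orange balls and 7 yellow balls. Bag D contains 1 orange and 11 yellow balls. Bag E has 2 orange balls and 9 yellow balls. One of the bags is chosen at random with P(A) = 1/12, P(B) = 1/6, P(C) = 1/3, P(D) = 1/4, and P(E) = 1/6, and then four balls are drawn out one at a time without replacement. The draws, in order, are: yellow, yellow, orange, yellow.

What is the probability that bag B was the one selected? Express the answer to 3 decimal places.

Compute the likelihood of the observed sequence for each case: P(data | bag A) = (11/12)(10/11)(1/10)(9/9) = 0.083333; P(data | bag B) = (9/11)(8/10)(2/9)(7/8) = 0.12727; P(data | bag C) = (7/9)(6/8)(2/7)(5/6) = 0.13889; P(data | bag D) = (11/12)(10/11)(1/10)(9/9) = 0.083333; P(data | bag E) = (9/11)(8/10)(2/9)(7/8) = 0.12727.
The prior-weighted likelihoods are 1/12 · 0.083333 = 0.0069444, 1/6 · 0.12727 = 0.021212, 1/3 · 0.13889 = 0.046296, 1/4 · 0.083333 = 0.020833, 1/6 · 0.12727 = 0.021212; these sum to 0.1165.
So P(bag B | data) = (0.021212) / (0.1165) = 0.18208.

0.182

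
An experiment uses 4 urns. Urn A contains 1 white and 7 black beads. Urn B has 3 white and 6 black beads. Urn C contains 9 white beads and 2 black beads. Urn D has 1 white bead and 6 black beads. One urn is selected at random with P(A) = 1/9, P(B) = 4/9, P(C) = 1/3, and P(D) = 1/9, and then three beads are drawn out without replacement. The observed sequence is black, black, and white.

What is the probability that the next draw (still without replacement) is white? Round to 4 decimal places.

0.2823

Compute the likelihood of the observed sequence for each case: P(data | urn A) = (7/8)(6/7)(1/6) = 0.125; P(data | urn B) = (6/9)(5/8)(3/7) = 0.17857; P(data | urn C) = (2/11)(1/10)(9/9) = 0.018182; P(data | urn D) = (6/7)(5/6)(1/5) = 0.14286.
Weighting by the prior gives 1/9 · 0.125 = 0.013889, 4/9 · 0.17857 = 0.079365, 1/3 · 0.018182 = 0.0060606, 1/9 · 0.14286 = 0.015873; summing to 0.11519.
Normalising, the posterior is P(urn A | data) = 0.12058, P(urn B | data) = 0.68901, P(urn C | data) = 0.052615, P(urn D | data) = 0.1378.
The predictive probability is P(white next | data) = (0)(0.12058) + (1/3)(0.68901) + (1)(0.052615) + (0)(0.1378) = 0.28228.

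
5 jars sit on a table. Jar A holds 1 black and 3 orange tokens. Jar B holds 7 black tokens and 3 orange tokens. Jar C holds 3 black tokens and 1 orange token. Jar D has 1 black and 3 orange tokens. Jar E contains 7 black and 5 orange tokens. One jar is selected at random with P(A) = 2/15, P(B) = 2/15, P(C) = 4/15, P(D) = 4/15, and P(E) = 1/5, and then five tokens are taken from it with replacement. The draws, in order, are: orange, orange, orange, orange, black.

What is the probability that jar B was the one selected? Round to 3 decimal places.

Compute the likelihood of the observed sequence for each case: P(data | jar A) = (3/4)(3/4)(3/4)(3/4)(1/4) = 0.079102; P(data | jar B) = (3/10)(3/10)(3/10)(3/10)(7/10) = 0.00567; P(data | jar C) = (1/4)(1/4)(1/4)(1/4)(3/4) = 0.0029297; P(data | jar D) = (3/4)(3/4)(3/4)(3/4)(1/4) = 0.079102; P(data | jar E) = (5/12)(5/12)(5/12)(5/12)(7/12) = 0.017582.
Weighting by the prior gives 2/15 · 0.079102 = 0.010547, 2/15 · 0.00567 = 0.000756, 4/15 · 0.0029297 = 0.00078125, 4/15 · 0.079102 = 0.021094, 1/5 · 0.017582 = 0.0035164; these sum to 0.036694.
Hence P(jar B | data) = (0.000756) / (0.036694) = 0.020603.

0.021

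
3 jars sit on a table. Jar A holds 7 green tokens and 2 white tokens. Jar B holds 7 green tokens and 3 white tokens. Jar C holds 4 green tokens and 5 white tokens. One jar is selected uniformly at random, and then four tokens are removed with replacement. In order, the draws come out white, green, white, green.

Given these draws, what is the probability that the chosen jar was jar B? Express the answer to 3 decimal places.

The likelihood of the observed sequence under each hypothesis: P(data | jar A) = (2/9)(7/9)(2/9)(7/9) = 0.029873; P(data | jar B) = (3/10)(7/10)(3/10)(7/10) = 0.0441; P(data | jar C) = (5/9)(4/9)(5/9)(4/9) = 0.060966.
Weighting by the prior gives 1/3 · 0.029873 = 0.0099578, 1/3 · 0.0441 = 0.0147, 1/3 · 0.060966 = 0.020322; summing to 0.04498.
By Bayes' rule, P(jar B | data) = (0.0147) / (0.04498) = 0.32681.

0.327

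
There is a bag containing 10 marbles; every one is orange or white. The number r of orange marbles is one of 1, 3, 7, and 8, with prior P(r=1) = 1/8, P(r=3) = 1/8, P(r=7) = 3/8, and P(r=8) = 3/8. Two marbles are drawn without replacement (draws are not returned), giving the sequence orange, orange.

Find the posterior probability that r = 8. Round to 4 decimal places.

0.5600

The likelihood of the observed sequence under each hypothesis: P(data | r = 1) = (1/10)(0/9) = 0; P(data | r = 3) = (3/10)(2/9) = 1/15; P(data | r = 7) = (7/10)(6/9) = 7/15; P(data | r = 8) = (8/10)(7/9) = 28/45.
Weighting by the prior gives 1/8 · 0 = 0, 1/8 · 1/15 = 1/120, 3/8 · 7/15 = 7/40, 3/8 · 28/45 = 7/30; these sum to 5/12.
By Bayes' rule, P(r = 8 | data) = (7/30) / (5/12) = 14/25.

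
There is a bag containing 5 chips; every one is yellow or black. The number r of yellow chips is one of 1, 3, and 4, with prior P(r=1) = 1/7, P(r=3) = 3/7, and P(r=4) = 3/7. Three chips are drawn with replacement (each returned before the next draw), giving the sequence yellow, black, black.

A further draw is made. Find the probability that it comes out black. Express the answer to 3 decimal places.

The likelihood of the observed sequence under each hypothesis: P(data | r = 1) = (1/5)(4/5)(4/5) = 16/125; P(data | r = 3) = (3/5)(2/5)(2/5) = 12/125; P(data | r = 4) = (4/5)(1/5)(1/5) = 4/125.
Weighting by the prior gives 1/7 · 16/125 = 16/875, 3/7 · 12/125 = 36/875, 3/7 · 4/125 = 12/875; with total 64/875.
Dividing through by the total gives posterior P(r = 1 | data) = 1/4, P(r = 3 | data) = 9/16, P(r = 4 | data) = 3/16.
So P(black next | data) = Σ P(black next | H) P(H | data) = (4/5)(1/4) + (2/5)(9/16) + (1/5)(3/16) = 37/80.

0.463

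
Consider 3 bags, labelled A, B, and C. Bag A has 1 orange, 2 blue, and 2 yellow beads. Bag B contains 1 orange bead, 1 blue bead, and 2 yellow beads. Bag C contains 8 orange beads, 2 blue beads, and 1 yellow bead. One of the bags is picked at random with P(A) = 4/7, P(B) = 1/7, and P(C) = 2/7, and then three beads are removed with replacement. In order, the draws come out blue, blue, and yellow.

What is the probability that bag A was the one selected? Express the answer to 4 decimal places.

0.8729

Compute the likelihood of the observed sequence for each case: P(data | bag A) = (2/5)(2/5)(2/5) = 0.064; P(data | bag B) = (1/4)(1/4)(2/4) = 0.03125; P(data | bag C) = (2/11)(2/11)(1/11) = 0.0030053.
Multiplying each by its prior: 4/7 · 0.064 = 0.036571, 1/7 · 0.03125 = 0.0044643, 2/7 · 0.0030053 = 0.00085865; these sum to 0.041894.
Hence P(bag A | data) = (0.036571) / (0.041894) = 0.87294.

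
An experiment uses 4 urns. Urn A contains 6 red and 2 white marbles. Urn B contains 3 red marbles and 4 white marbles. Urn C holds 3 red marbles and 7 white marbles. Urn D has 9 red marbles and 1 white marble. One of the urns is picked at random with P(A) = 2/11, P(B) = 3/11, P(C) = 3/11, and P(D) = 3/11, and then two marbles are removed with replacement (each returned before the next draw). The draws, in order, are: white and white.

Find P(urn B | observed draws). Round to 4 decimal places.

The likelihood of the observed sequence under each hypothesis: P(data | urn A) = (2/8)(2/8) = 0.0625; P(data | urn B) = (4/7)(4/7) = 0.32653; P(data | urn C) = (7/10)(7/10) = 0.49; P(data | urn D) = (1/10)(1/10) = 0.01.
The prior-weighted likelihoods are 2/11 · 0.0625 = 0.011364, 3/11 · 0.32653 = 0.089054, 3/11 · 0.49 = 0.13364, 3/11 · 0.01 = 0.0027273; these sum to 0.23678.
So P(urn B | data) = (0.089054) / (0.23678) = 0.3761.

0.3761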